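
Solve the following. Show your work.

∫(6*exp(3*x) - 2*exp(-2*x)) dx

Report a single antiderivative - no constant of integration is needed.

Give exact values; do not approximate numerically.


Step 1. Rewrite: now ∫(-2*exp(-2*x)) dx + ∫(6*exp(3*x)) dx.
Step 2. Evaluate the standard form: now ∫(6*exp(3*x)) dx + exp(-2*x).
Step 3. Evaluate the standard form: now 2*exp(3*x) + exp(-2*x).
Answer: 2*exp(3*x) + exp(-2*x).


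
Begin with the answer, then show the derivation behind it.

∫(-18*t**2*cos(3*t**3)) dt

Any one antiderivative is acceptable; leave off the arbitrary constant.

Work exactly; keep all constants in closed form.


The answer is -2*sin(3*t**3).
Step 1. Substitute u = t**3, turning ∫(-18*t**2*cos(3*t**3)) dt into ∫(-6*cos(3*u)) du: now ∫(-6*cos(3*u)) du.
Step 2. Evaluate the standard form: now -2*sin(3*u).
Step 3. Substitute back u = t**3: now -2*sin(3*t**3).
Answer: -2*sin(3*t**3).


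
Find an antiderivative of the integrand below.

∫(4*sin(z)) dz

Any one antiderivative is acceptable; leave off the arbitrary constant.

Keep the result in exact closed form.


Answer: -4*cos(z).


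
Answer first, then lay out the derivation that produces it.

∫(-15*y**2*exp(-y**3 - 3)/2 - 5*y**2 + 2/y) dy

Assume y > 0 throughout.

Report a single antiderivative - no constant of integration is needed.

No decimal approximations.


The answer is -5*y**3/3 + 5*exp(-y**3 - 3)/2 + 2*log(y).
Step 1. Rewrite: now ∫(2/y) dy + ∫(-5*y**2) dy + ∫(-15*y**2*exp(-y**3 - 3)/2) dy.
Step 2. Evaluate the standard form: now -5*y**3/3 + ∫(2/y) dy + ∫(-15*y**2*exp(-y**3 - 3)/2) dy.
Step 3. Evaluate the standard form [assuming y > 0]: now -5*y**3/3 + 2*log(y) + ∫(-15*y**2*exp(-y**3 - 3)/2) dy.
Step 4. Substitute u = y**3 + 3, turning ∫(-15*y**2*exp(-y**3 - 3)/2) dy into ∫(-5*exp(-u)/2) du: now -5*y**3/3 + 2*log(y) + ∫(-5*exp(-u)/2) du.
Step 5. Evaluate the standard form: now -5*y**3/3 + 2*log(y) + 5*exp(-u)/2.
Step 6. Substitute back u = y**3 + 3: now -5*y**3/3 + 5*exp(-y**3 - 3)/2 + 2*log(y).
Answer: -5*y**3/3 + 5*exp(-y**3 - 3)/2 + 2*log(y).


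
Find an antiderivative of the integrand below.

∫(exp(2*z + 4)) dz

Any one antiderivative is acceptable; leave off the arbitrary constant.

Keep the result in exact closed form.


Answer: exp(2*z + 4)/2.


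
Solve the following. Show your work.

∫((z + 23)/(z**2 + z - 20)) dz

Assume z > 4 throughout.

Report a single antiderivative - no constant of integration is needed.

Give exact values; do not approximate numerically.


Step 1. Decompose ∫((z + 23)/(z**2 + z - 20)) dz by partial fractions, (z + 23)/(z**2 + z - 20) = -2/(z + 5) + 3/(z - 4): now ∫(3/(z - 4)) dz + ∫(-2/(z + 5)) dz.
Step 2. Evaluate the standard form [assuming z > -5]: now -2*log(z + 5) + ∫(3/(z - 4)) dz.
Step 3. Evaluate the standard form [assuming z > 4]: now 3*log(z - 4) - 2*log(z + 5).
Answer: 3*log(z - 4) - 2*log(z + 5).


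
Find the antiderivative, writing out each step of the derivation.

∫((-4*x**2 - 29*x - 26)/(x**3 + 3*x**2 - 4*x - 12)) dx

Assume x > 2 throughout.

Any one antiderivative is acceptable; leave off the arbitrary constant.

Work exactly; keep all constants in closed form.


Step 1. Decompose ∫((-4*x**2 - 29*x - 26)/(x**3 + 3*x**2 - 4*x - 12)) dx by partial fractions, (-4*x**2 - 29*x - 26)/(x**3 + 3*x**2 - 4*x - 12) = 5/(x + 3) - 4/(x + 2) - 5/(x - 2): now ∫(-5/(x - 2)) dx + ∫(-4/(x + 2)) dx + ∫(5/(x + 3)) dx.
Step 2. Evaluate the standard form [assuming x > 2]: now -5*log(x - 2) + ∫(-4/(x + 2)) dx + ∫(5/(x + 3)) dx.
Step 3. Evaluate the standard form [assuming x > -2]: now -5*log(x - 2) - 4*log(x + 2) + ∫(5/(x + 3)) dx.
Step 4. Evaluate the standard form [assuming x > -3]: now -5*log(x - 2) - 4*log(x + 2) + 5*log(x + 3).
Answer: -5*log(x - 2) - 4*log(x + 2) + 5*log(x + 3).


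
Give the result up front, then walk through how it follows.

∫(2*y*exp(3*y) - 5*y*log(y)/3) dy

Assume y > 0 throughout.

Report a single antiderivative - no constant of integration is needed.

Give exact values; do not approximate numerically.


The answer is -5*y**2*log(y)/6 + 5*y**2/12 + 2*y*exp(3*y)/3 - 2*exp(3*y)/9.
Step 1. Rewrite: now ∫(2*y*exp(3*y)) dy + ∫(-5*y*log(y)/3) dy.
Step 2. Integrate ∫(-5*y*log(y)/3) dy by parts with u = log(y), dv = (-5*y/3) dy, so v = -5*y**2/6 [assuming y > 0]: now -5*y**2*log(y)/6 + ∫(5*y/6) dy + ∫(2*y*exp(3*y)) dy.
Step 3. Evaluate the standard form: now -5*y**2*log(y)/6 + 5*y**2/12 + ∫(2*y*exp(3*y)) dy.
Step 4. Integrate ∫(2*y*exp(3*y)) dy by parts with u = y, dv = (2*exp(3*y)) dy, so v = 2*exp(3*y)/3: now -5*y**2*log(y)/6 + 5*y**2/12 + 2*y*exp(3*y)/3 + ∫(-2*exp(3*y)/3) dy.
Step 5. Evaluate the standard form: now -5*y**2*log(y)/6 + 5*y**2/12 + 2*y*exp(3*y)/3 - 2*exp(3*y)/9.
Answer: -5*y**2*log(y)/6 + 5*y**2/12 + 2*y*exp(3*y)/3 - 2*exp(3*y)/9.


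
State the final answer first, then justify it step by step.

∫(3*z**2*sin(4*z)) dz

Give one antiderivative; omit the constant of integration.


The answer is -3*z**2*cos(4*z)/4 + 3*z*sin(4*z)/8 + 3*cos(4*z)/32.
Step 1. Integrate ∫(3*z**2*sin(4*z)) dz by parts with u = z**2, dv = (3*sin(4*z)) dz, so v = -3*cos(4*z)/4: now -3*z**2*cos(4*z)/4 + ∫(3*z*cos(4*z)/2) dz.
Step 2. Integrate ∫(3*z*cos(4*z)/2) dz by parts with u = z, dv = (3*cos(4*z)/2) dz, so v = 3*sin(4*z)/8: now -3*z**2*cos(4*z)/4 + 3*z*sin(4*z)/8 + ∫(-3*sin(4*z)/8) dz.
Step 3. Evaluate the standard form: now -3*z**2*cos(4*z)/4 + 3*z*sin(4*z)/8 + 3*cos(4*z)/32.
Answer: -3*z**2*cos(4*z)/4 + 3*z*sin(4*z)/8 + 3*cos(4*z)/32.


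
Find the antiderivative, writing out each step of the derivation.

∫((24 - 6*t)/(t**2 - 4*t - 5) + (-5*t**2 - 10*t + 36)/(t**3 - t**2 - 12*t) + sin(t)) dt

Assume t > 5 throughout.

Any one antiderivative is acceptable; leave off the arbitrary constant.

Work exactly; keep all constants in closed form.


Step 1. Rewrite: now ∫((24 - 6*t)/(t**2 - 4*t - 5)) dt + ∫((-5*t**2 - 10*t + 36)/(t**3 - t**2 - 12*t)) dt + ∫(sin(t)) dt.
Step 2. Evaluate the standard form: now -cos(t) + ∫((24 - 6*t)/(t**2 - 4*t - 5)) dt + ∫((-5*t**2 - 10*t + 36)/(t**3 - t**2 - 12*t)) dt.
Step 3. Decompose ∫((-5*t**2 - 10*t + 36)/(t**3 - t**2 - 12*t)) dt by partial fractions, (-5*t**2 - 10*t + 36)/(t**3 - t**2 - 12*t) = 1/(t + 3) - 3/(t - 4) - 3/t: now -cos(t) + ∫(-3/t) dt + ∫((24 - 6*t)/(t**2 - 4*t - 5)) dt + ∫(-3/(t - 4)) dt + ∫(1/(t + 3)) dt.
Step 4. Evaluate the standard form [assuming t > 0]: now -3*log(t) - cos(t) + ∫((24 - 6*t)/(t**2 - 4*t - 5)) dt + ∫(-3/(t - 4)) dt + ∫(1/(t + 3)) dt.
Step 5. Evaluate the standard form [assuming t > -3]: now -3*log(t) + log(t + 3) - cos(t) + ∫((24 - 6*t)/(t**2 - 4*t - 5)) dt + ∫(-3/(t - 4)) dt.
Step 6. Evaluate the standard form [assuming t > 4]: now -3*log(t) - 3*log(t - 4) + log(t + 3) - cos(t) + ∫((24 - 6*t)/(t**2 - 4*t - 5)) dt.
Step 7. Decompose ∫((24 - 6*t)/(t**2 - 4*t - 5)) dt by partial fractions, (24 - 6*t)/(t**2 - 4*t - 5) = -5/(t + 1) - 1/(t - 5): now -3*log(t) - 3*log(t - 4) + log(t + 3) - cos(t) + ∫(-1/(t - 5)) dt + ∫(-5/(t + 1)) dt.
Step 8. Evaluate the standard form [assuming t > -1]: now -3*log(t) - 3*log(t - 4) - 5*log(t + 1) + log(t + 3) - cos(t) + ∫(-1/(t - 5)) dt.
Step 9. Evaluate the standard form [assuming t > 5]: now -3*log(t) - log(t - 5) - 3*log(t - 4) - 5*log(t + 1) + log(t + 3) - cos(t).
Answer: -3*log(t) - log(t - 5) - 3*log(t - 4) - 5*log(t + 1) + log(t + 3) - cos(t).


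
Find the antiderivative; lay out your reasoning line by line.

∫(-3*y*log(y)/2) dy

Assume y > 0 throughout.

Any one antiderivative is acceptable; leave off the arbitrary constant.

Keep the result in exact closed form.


Step 1. Integrate ∫(-3*y*log(y)/2) dy by parts with u = log(y), dv = (-3*y/2) dy, so v = -3*y**2/4 [assuming y > 0]: now -3*y**2*log(y)/4 + ∫(3*y/4) dy.
Step 2. Evaluate the standard form: now -3*y**2*log(y)/4 + 3*y**2/8.
Answer: -3*y**2*log(y)/4 + 3*y**2/8.


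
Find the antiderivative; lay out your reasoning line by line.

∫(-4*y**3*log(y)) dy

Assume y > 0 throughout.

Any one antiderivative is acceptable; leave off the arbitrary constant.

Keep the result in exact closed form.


Step 1. Integrate ∫(-4*y**3*log(y)) dy by parts with u = log(y), dv = (-4*y**3) dy, so v = -y**4 [assuming y > 0]: now -y**4*log(y) + ∫(y**3) dy.
Step 2. Evaluate the standard form: now -y**4*log(y) + y**4/4.
Answer: -y**4*log(y) + y**4/4.


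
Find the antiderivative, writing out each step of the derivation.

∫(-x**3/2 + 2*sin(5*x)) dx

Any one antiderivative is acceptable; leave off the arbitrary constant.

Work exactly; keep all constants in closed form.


Step 1. Rewrite: now ∫(-x**3/2) dx + ∫(2*sin(5*x)) dx.
Step 2. Evaluate the standard form: now -2*cos(5*x)/5 + ∫(-x**3/2) dx.
Step 3. Evaluate the standard form: now -x**4/8 - 2*cos(5*x)/5.
Answer: -x**4/8 - 2*cos(5*x)/5.


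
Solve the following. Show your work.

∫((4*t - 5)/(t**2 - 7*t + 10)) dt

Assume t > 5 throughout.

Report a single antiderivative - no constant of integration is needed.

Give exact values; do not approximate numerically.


Step 1. Decompose ∫((4*t - 5)/(t**2 - 7*t + 10)) dt by partial fractions, (4*t - 5)/(t**2 - 7*t + 10) = -1/(t - 2) + 5/(t - 5): now ∫(5/(t - 5)) dt + ∫(-1/(t - 2)) dt.
Step 2. Evaluate the standard form [assuming t > 5]: now 5*log(t - 5) + ∫(-1/(t - 2)) dt.
Step 3. Evaluate the standard form [assuming t > 2]: now 5*log(t - 5) - log(t - 2).
Answer: 5*log(t - 5) - log(t - 2).


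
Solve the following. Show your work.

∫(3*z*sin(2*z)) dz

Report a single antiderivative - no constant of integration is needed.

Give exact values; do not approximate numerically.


Step 1. Integrate ∫(3*z*sin(2*z)) dz by parts with u = z, dv = (3*sin(2*z)) dz, so v = -3*cos(2*z)/2: now -3*z*cos(2*z)/2 + ∫(3*cos(2*z)/2) dz.
Step 2. Evaluate the standard form: now -3*z*cos(2*z)/2 + 3*sin(2*z)/4.
Answer: -3*z*cos(2*z)/2 + 3*sin(2*z)/4.


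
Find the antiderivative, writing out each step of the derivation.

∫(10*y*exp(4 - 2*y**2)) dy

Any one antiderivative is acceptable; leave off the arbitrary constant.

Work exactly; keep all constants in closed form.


Step 1. Substitute u = y**2 - 2, turning ∫(10*y*exp(4 - 2*y**2)) dy into ∫(5*exp(-2*u)) du: now ∫(5*exp(-2*u)) du.
Step 2. Evaluate the standard form: now -5*exp(-2*u)/2.
Step 3. Substitute back u = y**2 - 2: now -5*exp(4 - 2*y**2)/2.
Answer: -5*exp(4 - 2*y**2)/2.


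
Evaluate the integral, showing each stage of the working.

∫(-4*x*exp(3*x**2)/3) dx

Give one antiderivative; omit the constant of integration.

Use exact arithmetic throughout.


Step 1. Substitute u = x**2, turning ∫(-4*x*exp(3*x**2)/3) dx into ∫(-2*exp(3*u)/3) du: now ∫(-2*exp(3*u)/3) du.
Step 2. Evaluate the standard form: now -2*exp(3*u)/9.
Step 3. Substitute back u = x**2: now -2*exp(3*x**2)/9.
Answer: -2*exp(3*x**2)/9.


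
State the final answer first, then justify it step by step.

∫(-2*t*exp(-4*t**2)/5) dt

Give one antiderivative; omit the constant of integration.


The answer is exp(-4*t**2)/20.
Step 1. Substitute u = t**2, turning ∫(-2*t*exp(-4*t**2)/5) dt into ∫(-exp(-4*u)/5) du: now ∫(-exp(-4*u)/5) du.
Step 2. Evaluate the standard form: now exp(-4*u)/20.
Step 3. Substitute back u = t**2: now exp(-4*t**2)/20.
Answer: exp(-4*t**2)/20.


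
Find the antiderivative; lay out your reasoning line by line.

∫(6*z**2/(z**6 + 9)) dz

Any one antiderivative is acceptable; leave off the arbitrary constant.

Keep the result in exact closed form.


Step 1. Substitute u = z**3, turning ∫(6*z**2/(z**6 + 9)) dz into ∫(2/(u**2 + 9)) du: now ∫(2/(u**2 + 9)) du.
Step 2. Evaluate the standard form: now 2*atan(u/3)/3.
Step 3. Substitute back u = z**3: now 2*atan(z**3/3)/3.
Answer: 2*atan(z**3/3)/3.


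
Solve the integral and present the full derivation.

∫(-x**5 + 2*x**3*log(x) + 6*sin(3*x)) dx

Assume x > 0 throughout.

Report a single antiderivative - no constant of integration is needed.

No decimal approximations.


Step 1. Rewrite: now ∫(-x**5) dx + ∫(2*x**3*log(x)) dx + ∫(6*sin(3*x)) dx.
Step 2. Integrate ∫(2*x**3*log(x)) dx by parts with u = log(x), dv = (2*x**3) dx, so v = x**4/2 [assuming x > 0]: now x**4*log(x)/2 + ∫(-x**3/2) dx + ∫(-x**5) dx + ∫(6*sin(3*x)) dx.
Step 3. Evaluate the standard form: now x**4*log(x)/2 - x**4/8 + ∫(-x**5) dx + ∫(6*sin(3*x)) dx.
Step 4. Evaluate the standard form: now -x**6/6 + x**4*log(x)/2 - x**4/8 + ∫(6*sin(3*x)) dx.
Step 5. Evaluate the standard form: now -x**6/6 + x**4*log(x)/2 - x**4/8 - 2*cos(3*x).
Answer: -x**6/6 + x**4*log(x)/2 - x**4/8 - 2*cos(3*x).


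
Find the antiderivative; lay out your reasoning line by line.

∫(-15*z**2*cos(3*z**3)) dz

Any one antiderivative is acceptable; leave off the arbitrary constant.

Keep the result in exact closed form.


Step 1. Substitute u = z**3, turning ∫(-15*z**2*cos(3*z**3)) dz into ∫(-5*cos(3*u)) du: now ∫(-5*cos(3*u)) du.
Step 2. Evaluate the standard form: now -5*sin(3*u)/3.
Step 3. Substitute back u = z**3: now -5*sin(3*z**3)/3.
Answer: -5*sin(3*z**3)/3.


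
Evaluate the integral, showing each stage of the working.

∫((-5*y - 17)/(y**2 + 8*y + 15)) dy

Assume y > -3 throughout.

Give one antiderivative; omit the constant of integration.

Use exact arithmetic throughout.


Step 1. Decompose ∫((-5*y - 17)/(y**2 + 8*y + 15)) dy by partial fractions, (-5*y - 17)/(y**2 + 8*y + 15) = -4/(y + 5) - 1/(y + 3): now ∫(-1/(y + 3)) dy + ∫(-4/(y + 5)) dy.
Step 2. Evaluate the standard form [assuming y > -5]: now -4*log(y + 5) + ∫(-1/(y + 3)) dy.
Step 3. Evaluate the standard form [assuming y > -3]: now -log(y + 3) - 4*log(y + 5).
Answer: -log(y + 3) - 4*log(y + 5).


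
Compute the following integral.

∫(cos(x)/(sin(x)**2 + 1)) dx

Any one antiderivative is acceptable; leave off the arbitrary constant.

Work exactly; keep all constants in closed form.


Answer: atan(sin(x)).


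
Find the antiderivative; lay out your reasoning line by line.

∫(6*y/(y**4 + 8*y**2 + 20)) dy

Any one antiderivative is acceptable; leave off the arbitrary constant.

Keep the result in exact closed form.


Step 1. Substitute u = y**2 + 4, turning ∫(6*y/(y**4 + 8*y**2 + 20)) dy into ∫(3/(u**2 + 4)) du: now ∫(3/(u**2 + 4)) du.
Step 2. Evaluate the standard form: now 3*atan(u/2)/2.
Step 3. Substitute back u = y**2 + 4: now 3*atan(y**2/2 + 2)/2.
Answer: 3*atan(y**2/2 + 2)/2.


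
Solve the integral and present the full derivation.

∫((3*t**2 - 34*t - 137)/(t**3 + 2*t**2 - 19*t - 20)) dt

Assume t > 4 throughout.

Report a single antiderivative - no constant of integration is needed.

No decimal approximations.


Step 1. Decompose ∫((3*t**2 - 34*t - 137)/(t**3 + 2*t**2 - 19*t - 20)) dt by partial fractions, (3*t**2 - 34*t - 137)/(t**3 + 2*t**2 - 19*t - 20) = 3/(t + 5) + 5/(t + 1) - 5/(t - 4): now ∫(-5/(t - 4)) dt + ∫(5/(t + 1)) dt + ∫(3/(t + 5)) dt.
Step 2. Evaluate the standard form [assuming t > -1]: now 5*log(t + 1) + ∫(-5/(t - 4)) dt + ∫(3/(t + 5)) dt.
Step 3. Evaluate the standard form [assuming t > -5]: now 5*log(t + 1) + 3*log(t + 5) + ∫(-5/(t - 4)) dt.
Step 4. Evaluate the standard form [assuming t > 4]: now -5*log(t - 4) + 5*log(t + 1) + 3*log(t + 5).
Answer: -5*log(t - 4) + 5*log(t + 1) + 3*log(t + 5).


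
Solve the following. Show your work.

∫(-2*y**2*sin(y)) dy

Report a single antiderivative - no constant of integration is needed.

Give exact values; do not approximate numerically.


Step 1. Integrate ∫(-2*y**2*sin(y)) dy by parts with u = y**2, dv = (-2*sin(y)) dy, so v = 2*cos(y): now 2*y**2*cos(y) + ∫(-4*y*cos(y)) dy.
Step 2. Integrate ∫(-4*y*cos(y)) dy by parts with u = y, dv = (-4*cos(y)) dy, so v = -4*sin(y): now 2*y**2*cos(y) - 4*y*sin(y) + ∫(4*sin(y)) dy.
Step 3. Evaluate the standard form: now 2*y**2*cos(y) - 4*y*sin(y) - 4*cos(y).
Answer: 2*y**2*cos(y) - 4*y*sin(y) - 4*cos(y).


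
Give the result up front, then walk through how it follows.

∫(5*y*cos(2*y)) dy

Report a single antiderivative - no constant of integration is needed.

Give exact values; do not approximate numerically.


The answer is 5*y*sin(2*y)/2 + 5*cos(2*y)/4.
Step 1. Integrate ∫(5*y*cos(2*y)) dy by parts with u = y, dv = (5*cos(2*y)) dy, so v = 5*sin(2*y)/2: now 5*y*sin(2*y)/2 + ∫(-5*sin(2*y)/2) dy.
Step 2. Evaluate the standard form: now 5*y*sin(2*y)/2 + 5*cos(2*y)/4.
Answer: 5*y*sin(2*y)/2 + 5*cos(2*y)/4.


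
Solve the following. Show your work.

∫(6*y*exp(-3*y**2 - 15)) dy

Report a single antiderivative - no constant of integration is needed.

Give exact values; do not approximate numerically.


Step 1. Substitute u = y**2 + 5, turning ∫(6*y*exp(-3*y**2 - 15)) dy into ∫(3*exp(-3*u)) du: now ∫(3*exp(-3*u)) du.
Step 2. Evaluate the standard form: now -exp(-3*u).
Step 3. Substitute back u = y**2 + 5: now -exp(-3*y**2 - 15).
Answer: -exp(-3*y**2 - 15).


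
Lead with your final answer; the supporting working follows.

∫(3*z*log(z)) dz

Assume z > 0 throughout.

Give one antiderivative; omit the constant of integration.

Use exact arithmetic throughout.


The answer is 3*z**2*log(z)/2 - 3*z**2/4.
Step 1. Integrate ∫(3*z*log(z)) dz by parts with u = log(z), dv = (3*z) dz, so v = 3*z**2/2 [assuming z > 0]: now 3*z**2*log(z)/2 + ∫(-3*z/2) dz.
Step 2. Evaluate the standard form: now 3*z**2*log(z)/2 - 3*z**2/4.
Answer: 3*z**2*log(z)/2 - 3*z**2/4.


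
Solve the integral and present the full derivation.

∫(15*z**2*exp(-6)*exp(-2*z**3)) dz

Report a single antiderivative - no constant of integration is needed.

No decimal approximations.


Step 1. Substitute u = z**3 + 3, turning ∫(15*z**2*exp(-6)*exp(-2*z**3)) dz into ∫(5*exp(-2*u)) du: now ∫(5*exp(-2*u)) du.
Step 2. Evaluate the standard form: now -5*exp(-2*u)/2.
Step 3. Substitute back u = z**3 + 3: now -5*exp(-2*z**3 - 6)/2.
Answer: -5*exp(-2*z**3 - 6)/2.


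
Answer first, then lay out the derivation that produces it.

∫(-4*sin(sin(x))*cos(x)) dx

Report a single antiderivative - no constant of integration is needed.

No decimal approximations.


The answer is 4*cos(sin(x)).
Step 1. Substitute u = sin(x), turning ∫(-4*sin(sin(x))*cos(x)) dx into ∫(-4*sin(u)) du: now ∫(-4*sin(u)) du.
Step 2. Evaluate the standard form: now 4*cos(u).
Step 3. Substitute back u = sin(x): now 4*cos(sin(x)).
Answer: 4*cos(sin(x)).


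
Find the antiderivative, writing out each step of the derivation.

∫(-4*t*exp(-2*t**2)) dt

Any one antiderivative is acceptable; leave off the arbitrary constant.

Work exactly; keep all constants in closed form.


Step 1. Substitute u = t**2, turning ∫(-4*t*exp(-2*t**2)) dt into ∫(-2*exp(-2*u)) du: now ∫(-2*exp(-2*u)) du.
Step 2. Evaluate the standard form: now exp(-2*u).
Step 3. Substitute back u = t**2: now exp(-2*t**2).
Answer: exp(-2*t**2).


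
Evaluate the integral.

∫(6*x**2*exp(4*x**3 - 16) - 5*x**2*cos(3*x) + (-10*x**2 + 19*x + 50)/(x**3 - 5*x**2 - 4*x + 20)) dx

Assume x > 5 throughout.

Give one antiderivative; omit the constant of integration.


Answer: -5*x**2*sin(3*x)/3 - 10*x*cos(3*x)/9 + exp(4*x**3 - 16)/2 - 5*log(x - 5) - 4*log(x - 2) - log(x + 2) + 10*sin(3*x)/27.


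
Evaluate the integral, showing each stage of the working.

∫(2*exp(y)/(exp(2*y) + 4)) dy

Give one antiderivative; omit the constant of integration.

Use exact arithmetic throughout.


Step 1. Substitute u = exp(y), turning ∫(2*exp(y)/(exp(2*y) + 4)) dy into ∫(2/(u**2 + 4)) du: now ∫(2/(u**2 + 4)) du.
Step 2. Evaluate the standard form: now atan(u/2).
Step 3. Substitute back u = exp(y): now atan(exp(y)/2).
Answer: atan(exp(y)/2).


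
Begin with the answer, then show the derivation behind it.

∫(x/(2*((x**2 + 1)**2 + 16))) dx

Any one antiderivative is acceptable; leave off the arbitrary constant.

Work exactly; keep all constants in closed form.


The answer is atan(x**2/4 + 1/4)/16.
Step 1. Substitute u = x**2 + 1, turning ∫(x/(2*((x**2 + 1)**2 + 16))) dx into ∫(1/(4*(u**2 + 16))) du: now ∫(1/(4*(u**2 + 16))) du.
Step 2. Evaluate the standard form: now atan(u/4)/16.
Step 3. Substitute back u = x**2 + 1: now atan(x**2/4 + 1/4)/16.
Answer: atan(x**2/4 + 1/4)/16.


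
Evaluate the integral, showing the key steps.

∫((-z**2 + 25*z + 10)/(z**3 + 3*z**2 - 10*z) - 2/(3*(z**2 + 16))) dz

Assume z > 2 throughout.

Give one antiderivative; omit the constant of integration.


Step 1. Rewrite: now ∫((-z**2 + 25*z + 10)/(z**3 + 3*z**2 - 10*z)) dz + ∫(-2/(3*(z**2 + 16))) dz.
Step 2. Evaluate the standard form: now -atan(z/4)/6 + ∫((-z**2 + 25*z + 10)/(z**3 + 3*z**2 - 10*z)) dz.
Step 3. Decompose ∫((-z**2 + 25*z + 10)/(z**3 + 3*z**2 - 10*z)) dz by partial fractions, (-z**2 + 25*z + 10)/(z**3 + 3*z**2 - 10*z) = -4/(z + 5) + 4/(z - 2) - 1/z: now -atan(z/4)/6 + ∫(-1/z) dz + ∫(4/(z - 2)) dz + ∫(-4/(z + 5)) dz.
Step 4. Evaluate the standard form [assuming z > 2]: now 4*log(z - 2) - atan(z/4)/6 + ∫(-1/z) dz + ∫(-4/(z + 5)) dz.
Step 5. Evaluate the standard form [assuming z > 0]: now -log(z) + 4*log(z - 2) - atan(z/4)/6 + ∫(-4/(z + 5)) dz.
Step 6. Evaluate the standard form [assuming z > -5]: now -log(z) + 4*log(z - 2) - 4*log(z + 5) - atan(z/4)/6.
Answer: -log(z) + 4*log(z - 2) - 4*log(z + 5) - atan(z/4)/6.


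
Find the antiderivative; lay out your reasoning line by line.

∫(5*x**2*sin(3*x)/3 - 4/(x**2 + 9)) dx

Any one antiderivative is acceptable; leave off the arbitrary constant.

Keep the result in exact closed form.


Step 1. Rewrite: now ∫(5*x**2*sin(3*x)/3) dx + ∫(-4/(x**2 + 9)) dx.
Step 2. Evaluate the standard form: now -4*atan(x/3)/3 + ∫(5*x**2*sin(3*x)/3) dx.
Step 3. Integrate ∫(5*x**2*sin(3*x)/3) dx by parts with u = x**2, dv = (5*sin(3*x)/3) dx, so v = -5*cos(3*x)/9: now -5*x**2*cos(3*x)/9 - 4*atan(x/3)/3 + ∫(10*x*cos(3*x)/9) dx.
Step 4. Integrate ∫(10*x*cos(3*x)/9) dx by parts with u = x, dv = (10*cos(3*x)/9) dx, so v = 10*sin(3*x)/27: now -5*x**2*cos(3*x)/9 + 10*x*sin(3*x)/27 - 4*atan(x/3)/3 + ∫(-10*sin(3*x)/27) dx.
Step 5. Evaluate the standard form: now -5*x**2*cos(3*x)/9 + 10*x*sin(3*x)/27 + 10*cos(3*x)/81 - 4*atan(x/3)/3.
Answer: -5*x**2*cos(3*x)/9 + 10*x*sin(3*x)/27 + 10*cos(3*x)/81 - 4*atan(x/3)/3.


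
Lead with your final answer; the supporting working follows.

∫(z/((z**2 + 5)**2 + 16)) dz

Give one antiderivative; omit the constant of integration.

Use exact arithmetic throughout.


The answer is atan(z**2/4 + 5/4)/8.
Step 1. Substitute u = z**2 + 5, turning ∫(z/((z**2 + 5)**2 + 16)) dz into ∫(1/(2*(u**2 + 16))) du: now ∫(1/(2*(u**2 + 16))) du.
Step 2. Evaluate the standard form: now atan(u/4)/8.
Step 3. Substitute back u = z**2 + 5: now atan(z**2/4 + 5/4)/8.
Answer: atan(z**2/4 + 5/4)/8.


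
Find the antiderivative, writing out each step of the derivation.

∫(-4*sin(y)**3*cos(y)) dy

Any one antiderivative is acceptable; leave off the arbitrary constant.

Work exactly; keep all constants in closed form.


Step 1. Substitute u = sin(y), turning ∫(-4*sin(y)**3*cos(y)) dy into ∫(-4*u**3) du: now ∫(-4*u**3) du.
Step 2. Evaluate the standard form: now -u**4.
Step 3. Substitute back u = sin(y): now -sin(y)**4.
Answer: -sin(y)**4.


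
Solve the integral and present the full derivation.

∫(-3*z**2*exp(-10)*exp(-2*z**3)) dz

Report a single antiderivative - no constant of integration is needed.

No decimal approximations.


Step 1. Substitute u = z**3 + 5, turning ∫(-3*z**2*exp(-10)*exp(-2*z**3)) dz into ∫(-exp(-2*u)) du: now ∫(-exp(-2*u)) du.
Step 2. Evaluate the standard form: now exp(-2*u)/2.
Step 3. Substitute back u = z**3 + 5: now exp(-2*z**3 - 10)/2.
Answer: exp(-2*z**3 - 10)/2.


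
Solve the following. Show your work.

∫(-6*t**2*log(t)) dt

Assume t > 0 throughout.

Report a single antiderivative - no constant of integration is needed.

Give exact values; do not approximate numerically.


Step 1. Integrate ∫(-6*t**2*log(t)) dt by parts with u = log(t), dv = (-6*t**2) dt, so v = -2*t**3 [assuming t > 0]: now -2*t**3*log(t) + ∫(2*t**2) dt.
Step 2. Evaluate the standard form: now -2*t**3*log(t) + 2*t**3/3.
Answer: -2*t**3*log(t) + 2*t**3/3.


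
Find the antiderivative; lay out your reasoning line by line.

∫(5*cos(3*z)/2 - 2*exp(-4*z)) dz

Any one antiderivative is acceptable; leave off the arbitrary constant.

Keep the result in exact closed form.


Step 1. Rewrite: now ∫(-2*exp(-4*z)) dz + ∫(5*cos(3*z)/2) dz.
Step 2. Evaluate the standard form: now ∫(5*cos(3*z)/2) dz + exp(-4*z)/2.
Step 3. Evaluate the standard form: now 5*sin(3*z)/6 + exp(-4*z)/2.
Answer: 5*sin(3*z)/6 + exp(-4*z)/2.


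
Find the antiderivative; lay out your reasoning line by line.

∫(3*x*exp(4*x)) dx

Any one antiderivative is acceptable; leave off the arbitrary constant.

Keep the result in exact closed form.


Step 1. Integrate ∫(3*x*exp(4*x)) dx by parts with u = x, dv = (3*exp(4*x)) dx, so v = 3*exp(4*x)/4: now 3*x*exp(4*x)/4 + ∫(-3*exp(4*x)/4) dx.
Step 2. Evaluate the standard form: now 3*x*exp(4*x)/4 - 3*exp(4*x)/16.
Answer: 3*x*exp(4*x)/4 - 3*exp(4*x)/16.


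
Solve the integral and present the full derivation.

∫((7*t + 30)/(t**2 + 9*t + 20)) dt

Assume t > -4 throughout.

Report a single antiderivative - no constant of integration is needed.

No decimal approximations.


Step 1. Decompose ∫((7*t + 30)/(t**2 + 9*t + 20)) dt by partial fractions, (7*t + 30)/(t**2 + 9*t + 20) = 5/(t + 5) + 2/(t + 4): now ∫(2/(t + 4)) dt + ∫(5/(t + 5)) dt.
Step 2. Evaluate the standard form [assuming t > -5]: now 5*log(t + 5) + ∫(2/(t + 4)) dt.
Step 3. Evaluate the standard form [assuming t > -4]: now 2*log(t + 4) + 5*log(t + 5).
Answer: 2*log(t + 4) + 5*log(t + 5).


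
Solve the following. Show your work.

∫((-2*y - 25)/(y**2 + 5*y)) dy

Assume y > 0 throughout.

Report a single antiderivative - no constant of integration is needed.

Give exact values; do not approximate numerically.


Step 1. Decompose ∫((-2*y - 25)/(y**2 + 5*y)) dy by partial fractions, (-2*y - 25)/(y**2 + 5*y) = 3/(y + 5) - 5/y: now ∫(-5/y) dy + ∫(3/(y + 5)) dy.
Step 2. Evaluate the standard form [assuming y > -5]: now 3*log(y + 5) + ∫(-5/y) dy.
Step 3. Evaluate the standard form [assuming y > 0]: now -5*log(y) + 3*log(y + 5).
Answer: -5*log(y) + 3*log(y + 5).


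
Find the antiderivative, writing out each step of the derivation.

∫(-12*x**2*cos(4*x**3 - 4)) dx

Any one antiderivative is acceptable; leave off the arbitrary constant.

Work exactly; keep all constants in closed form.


Step 1. Substitute u = x**3 - 1, turning ∫(-12*x**2*cos(4*x**3 - 4)) dx into ∫(-4*cos(4*u)) du: now ∫(-4*cos(4*u)) du.
Step 2. Evaluate the standard form: now -sin(4*u).
Step 3. Substitute back u = x**3 - 1: now -sin(4*x**3 - 4).
Answer: -sin(4*x**3 - 4).


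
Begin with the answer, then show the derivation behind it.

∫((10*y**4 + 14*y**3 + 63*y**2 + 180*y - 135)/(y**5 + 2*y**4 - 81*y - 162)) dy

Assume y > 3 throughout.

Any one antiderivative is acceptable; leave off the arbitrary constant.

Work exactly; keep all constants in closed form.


The answer is 4*log(y - 3) + 3*log(y + 2) + 3*log(y + 3) - atan(y/3).
Step 1. Decompose ∫((10*y**4 + 14*y**3 + 63*y**2 + 180*y - 135)/(y**5 + 2*y**4 - 81*y - 162)) dy by partial fractions, (10*y**4 + 14*y**3 + 63*y**2 + 180*y - 135)/(y**5 + 2*y**4 - 81*y - 162) = -3/(y**2 + 9) + 3/(y + 3) + 3/(y + 2) + 4/(y - 3): now ∫(4/(y - 3)) dy + ∫(3/(y + 2)) dy + ∫(3/(y + 3)) dy + ∫(-3/(y**2 + 9)) dy.
Step 2. Evaluate the standard form [assuming y > -3]: now 3*log(y + 3) + ∫(4/(y - 3)) dy + ∫(3/(y + 2)) dy + ∫(-3/(y**2 + 9)) dy.
Step 3. Evaluate the standard form [assuming y > -2]: now 3*log(y + 2) + 3*log(y + 3) + ∫(4/(y - 3)) dy + ∫(-3/(y**2 + 9)) dy.
Step 4. Evaluate the standard form [assuming y > 3]: now 4*log(y - 3) + 3*log(y + 2) + 3*log(y + 3) + ∫(-3/(y**2 + 9)) dy.
Step 5. Evaluate the standard form: now 4*log(y - 3) + 3*log(y + 2) + 3*log(y + 3) - atan(y/3).
Answer: 4*log(y - 3) + 3*log(y + 2) + 3*log(y + 3) - atan(y/3).


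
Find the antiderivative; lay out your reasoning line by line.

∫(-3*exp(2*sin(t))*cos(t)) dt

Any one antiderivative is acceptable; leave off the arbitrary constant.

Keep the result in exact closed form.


Step 1. Substitute u = sin(t), turning ∫(-3*exp(2*sin(t))*cos(t)) dt into ∫(-3*exp(2*u)) du: now ∫(-3*exp(2*u)) du.
Step 2. Evaluate the standard form: now -3*exp(2*u)/2.
Step 3. Substitute back u = sin(t): now -3*exp(2*sin(t))/2.
Answer: -3*exp(2*sin(t))/2.


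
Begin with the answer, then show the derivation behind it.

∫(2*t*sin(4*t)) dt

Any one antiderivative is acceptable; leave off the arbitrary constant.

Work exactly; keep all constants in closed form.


The answer is -t*cos(4*t)/2 + sin(4*t)/8.
Step 1. Integrate ∫(2*t*sin(4*t)) dt by parts with u = t, dv = (2*sin(4*t)) dt, so v = -cos(4*t)/2: now -t*cos(4*t)/2 + ∫(cos(4*t)/2) dt.
Step 2. Evaluate the standard form: now -t*cos(4*t)/2 + sin(4*t)/8.
Answer: -t*cos(4*t)/2 + sin(4*t)/8.


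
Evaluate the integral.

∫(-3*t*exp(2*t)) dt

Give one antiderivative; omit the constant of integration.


Answer: -3*t*exp(2*t)/2 + 3*exp(2*t)/4.


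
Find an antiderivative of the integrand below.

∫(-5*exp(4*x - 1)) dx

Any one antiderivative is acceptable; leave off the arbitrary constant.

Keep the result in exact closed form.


Answer: -5*exp(4*x - 1)/4.


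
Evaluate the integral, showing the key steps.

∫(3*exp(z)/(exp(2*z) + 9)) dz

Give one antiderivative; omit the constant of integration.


Step 1. Substitute u = exp(z), turning ∫(3*exp(z)/(exp(2*z) + 9)) dz into ∫(3/(u**2 + 9)) du: now ∫(3/(u**2 + 9)) du.
Step 2. Evaluate the standard form: now atan(u/3).
Step 3. Substitute back u = exp(z): now atan(exp(z)/3).
Answer: atan(exp(z)/3).


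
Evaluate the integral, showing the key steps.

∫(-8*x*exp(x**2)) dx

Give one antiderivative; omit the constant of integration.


Step 1. Substitute u = x**2, turning ∫(-8*x*exp(x**2)) dx into ∫(-4*exp(u)) du: now ∫(-4*exp(u)) du.
Step 2. Evaluate the standard form: now -4*exp(u).
Step 3. Substitute back u = x**2: now -4*exp(x**2).
Answer: -4*exp(x**2).


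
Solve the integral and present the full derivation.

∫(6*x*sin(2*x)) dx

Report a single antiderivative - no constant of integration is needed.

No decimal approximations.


Step 1. Integrate ∫(6*x*sin(2*x)) dx by parts with u = x, dv = (6*sin(2*x)) dx, so v = -3*cos(2*x): now -3*x*cos(2*x) + ∫(3*cos(2*x)) dx.
Step 2. Evaluate the standard form: now -3*x*cos(2*x) + 3*sin(2*x)/2.
Answer: -3*x*cos(2*x) + 3*sin(2*x)/2.


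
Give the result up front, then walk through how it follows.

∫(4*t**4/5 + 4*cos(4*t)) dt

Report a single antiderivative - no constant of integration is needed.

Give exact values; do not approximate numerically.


The answer is 4*t**5/25 + sin(4*t).
Step 1. Rewrite: now ∫(4*t**4/5) dt + ∫(4*cos(4*t)) dt.
Step 2. Evaluate the standard form: now sin(4*t) + ∫(4*t**4/5) dt.
Step 3. Evaluate the standard form: now 4*t**5/25 + sin(4*t).
Answer: 4*t**5/25 + sin(4*t).


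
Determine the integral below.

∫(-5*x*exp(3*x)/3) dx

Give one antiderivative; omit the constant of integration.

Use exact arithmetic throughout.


Answer: -5*x*exp(3*x)/9 + 5*exp(3*x)/27.


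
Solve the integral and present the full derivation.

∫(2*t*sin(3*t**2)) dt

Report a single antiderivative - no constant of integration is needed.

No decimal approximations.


Step 1. Substitute u = t**2, turning ∫(2*t*sin(3*t**2)) dt into ∫(sin(3*u)) du: now ∫(sin(3*u)) du.
Step 2. Evaluate the standard form: now -cos(3*u)/3.
Step 3. Substitute back u = t**2: now -cos(3*t**2)/3.
Answer: -cos(3*t**2)/3.


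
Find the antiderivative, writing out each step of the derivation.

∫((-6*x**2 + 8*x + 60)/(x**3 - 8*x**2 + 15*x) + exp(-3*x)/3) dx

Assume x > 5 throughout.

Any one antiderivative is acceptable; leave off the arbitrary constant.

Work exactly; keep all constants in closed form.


Step 1. Rewrite: now ∫((-6*x**2 + 8*x + 60)/(x**3 - 8*x**2 + 15*x)) dx + ∫(exp(-3*x)/3) dx.
Step 2. Evaluate the standard form: now ∫((-6*x**2 + 8*x + 60)/(x**3 - 8*x**2 + 15*x)) dx - exp(-3*x)/9.
Step 3. Decompose ∫((-6*x**2 + 8*x + 60)/(x**3 - 8*x**2 + 15*x)) dx by partial fractions, (-6*x**2 + 8*x + 60)/(x**3 - 8*x**2 + 15*x) = -5/(x - 3) - 5/(x - 5) + 4/x: now ∫(4/x) dx + ∫(-5/(x - 5)) dx + ∫(-5/(x - 3)) dx - exp(-3*x)/9.
Step 4. Evaluate the standard form [assuming x > 5]: now -5*log(x - 5) + ∫(4/x) dx + ∫(-5/(x - 3)) dx - exp(-3*x)/9.
Step 5. Evaluate the standard form [assuming x > 0]: now 4*log(x) - 5*log(x - 5) + ∫(-5/(x - 3)) dx - exp(-3*x)/9.
Step 6. Evaluate the standard form [assuming x > 3]: now 4*log(x) - 5*log(x - 5) - 5*log(x - 3) - exp(-3*x)/9.
Answer: 4*log(x) - 5*log(x - 5) - 5*log(x - 3) - exp(-3*x)/9.


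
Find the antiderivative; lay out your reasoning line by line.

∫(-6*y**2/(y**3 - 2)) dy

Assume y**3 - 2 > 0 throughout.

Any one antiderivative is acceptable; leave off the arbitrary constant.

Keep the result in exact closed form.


Step 1. Substitute u = y**3 - 2, turning ∫(-6*y**2/(y**3 - 2)) dy into ∫(-2/u) du: now ∫(-2/u) du.
Step 2. Evaluate the standard form [assuming u > 0]: now -2*log(u).
Step 3. Substitute back u = y**3 - 2: now -2*log(y**3 - 2).
Answer: -2*log(y**3 - 2).


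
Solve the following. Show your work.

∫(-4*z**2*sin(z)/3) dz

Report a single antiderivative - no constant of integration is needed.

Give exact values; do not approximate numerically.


Step 1. Integrate ∫(-4*z**2*sin(z)/3) dz by parts with u = z**2, dv = (-4*sin(z)/3) dz, so v = 4*cos(z)/3: now 4*z**2*cos(z)/3 + ∫(-8*z*cos(z)/3) dz.
Step 2. Integrate ∫(-8*z*cos(z)/3) dz by parts with u = z, dv = (-8*cos(z)/3) dz, so v = -8*sin(z)/3: now 4*z**2*cos(z)/3 - 8*z*sin(z)/3 + ∫(8*sin(z)/3) dz.
Step 3. Evaluate the standard form: now 4*z**2*cos(z)/3 - 8*z*sin(z)/3 - 8*cos(z)/3.
Answer: 4*z**2*cos(z)/3 - 8*z*sin(z)/3 - 8*cos(z)/3.


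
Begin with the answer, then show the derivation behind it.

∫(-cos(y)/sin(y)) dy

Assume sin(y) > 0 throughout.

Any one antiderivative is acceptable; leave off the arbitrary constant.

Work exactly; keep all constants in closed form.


The answer is -log(sin(y)).
Step 1. Substitute u = sin(y), turning ∫(-cos(y)/sin(y)) dy into ∫(-1/u) du: now ∫(-1/u) du.
Step 2. Evaluate the standard form [assuming u > 0]: now -log(u).
Step 3. Substitute back u = sin(y): now -log(sin(y)).
Answer: -log(sin(y)).


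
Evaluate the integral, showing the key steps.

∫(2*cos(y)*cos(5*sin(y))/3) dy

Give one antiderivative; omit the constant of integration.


Step 1. Substitute u = sin(y), turning ∫(2*cos(y)*cos(5*sin(y))/3) dy into ∫(2*cos(5*u)/3) du: now ∫(2*cos(5*u)/3) du.
Step 2. Evaluate the standard form: now 2*sin(5*u)/15.
Step 3. Substitute back u = sin(y): now 2*sin(5*sin(y))/15.
Answer: 2*sin(5*sin(y))/15.


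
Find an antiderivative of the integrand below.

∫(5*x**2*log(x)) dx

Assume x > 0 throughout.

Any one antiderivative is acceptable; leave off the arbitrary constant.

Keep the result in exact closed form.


Answer: 5*x**3*log(x)/3 - 5*x**3/9.


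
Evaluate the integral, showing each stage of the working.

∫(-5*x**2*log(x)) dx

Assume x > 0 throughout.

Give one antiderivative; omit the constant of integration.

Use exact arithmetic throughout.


Step 1. Integrate ∫(-5*x**2*log(x)) dx by parts with u = log(x), dv = (-5*x**2) dx, so v = -5*x**3/3 [assuming x > 0]: now -5*x**3*log(x)/3 + ∫(5*x**2/3) dx.
Step 2. Evaluate the standard form: now -5*x**3*log(x)/3 + 5*x**3/9.
Answer: -5*x**3*log(x)/3 + 5*x**3/9.


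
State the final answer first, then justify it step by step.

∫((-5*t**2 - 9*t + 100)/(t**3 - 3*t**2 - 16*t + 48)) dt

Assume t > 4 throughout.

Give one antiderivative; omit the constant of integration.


The answer is -2*log(t - 4) - 4*log(t - 3) + log(t + 4).
Step 1. Decompose ∫((-5*t**2 - 9*t + 100)/(t**3 - 3*t**2 - 16*t + 48)) dt by partial fractions, (-5*t**2 - 9*t + 100)/(t**3 - 3*t**2 - 16*t + 48) = 1/(t + 4) - 4/(t - 3) - 2/(t - 4): now ∫(-2/(t - 4)) dt + ∫(-4/(t - 3)) dt + ∫(1/(t + 4)) dt.
Step 2. Evaluate the standard form [assuming t > 3]: now -4*log(t - 3) + ∫(-2/(t - 4)) dt + ∫(1/(t + 4)) dt.
Step 3. Evaluate the standard form [assuming t > -4]: now -4*log(t - 3) + log(t + 4) + ∫(-2/(t - 4)) dt.
Step 4. Evaluate the standard form [assuming t > 4]: now -2*log(t - 4) - 4*log(t - 3) + log(t + 4).
Answer: -2*log(t - 4) - 4*log(t - 3) + log(t + 4).


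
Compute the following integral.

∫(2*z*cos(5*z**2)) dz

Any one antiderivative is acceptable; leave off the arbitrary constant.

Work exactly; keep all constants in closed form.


Answer: sin(5*z**2)/5.


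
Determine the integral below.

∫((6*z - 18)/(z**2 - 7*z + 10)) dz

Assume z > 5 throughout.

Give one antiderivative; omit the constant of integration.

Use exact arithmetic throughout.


Answer: 4*log(z - 5) + 2*log(z - 2).


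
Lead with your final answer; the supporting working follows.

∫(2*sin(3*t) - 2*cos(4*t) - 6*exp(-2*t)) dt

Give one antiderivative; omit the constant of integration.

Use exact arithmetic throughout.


The answer is -sin(4*t)/2 - 2*cos(3*t)/3 + 3*exp(-2*t).
Step 1. Rewrite: now ∫(-6*exp(-2*t)) dt + ∫(2*sin(3*t)) dt + ∫(-2*cos(4*t)) dt.
Step 2. Evaluate the standard form: now ∫(2*sin(3*t)) dt + ∫(-2*cos(4*t)) dt + 3*exp(-2*t).
Step 3. Evaluate the standard form: now -sin(4*t)/2 + ∫(2*sin(3*t)) dt + 3*exp(-2*t).
Step 4. Evaluate the standard form: now -sin(4*t)/2 - 2*cos(3*t)/3 + 3*exp(-2*t).
Answer: -sin(4*t)/2 - 2*cos(3*t)/3 + 3*exp(-2*t).


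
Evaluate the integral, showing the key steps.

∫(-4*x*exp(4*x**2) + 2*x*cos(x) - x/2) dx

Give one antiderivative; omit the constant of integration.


Step 1. Rewrite: now ∫(-x/2) dx + ∫(-4*x*exp(4*x**2)) dx + ∫(2*x*cos(x)) dx.
Step 2. Evaluate the standard form: now -x**2/4 + ∫(-4*x*exp(4*x**2)) dx + ∫(2*x*cos(x)) dx.
Step 3. Substitute u = x**2, turning ∫(-4*x*exp(4*x**2)) dx into ∫(-2*exp(4*u)) du: now -x**2/4 + ∫(2*x*cos(x)) dx + ∫(-2*exp(4*u)) du.
Step 4. Evaluate the standard form: now -x**2/4 - exp(4*u)/2 + ∫(2*x*cos(x)) dx.
Step 5. Substitute back u = x**2: now -x**2/4 - exp(4*x**2)/2 + ∫(2*x*cos(x)) dx.
Step 6. Integrate ∫(2*x*cos(x)) dx by parts with u = x, dv = (2*cos(x)) dx, so v = 2*sin(x): now -x**2/4 + 2*x*sin(x) - exp(4*x**2)/2 + ∫(-2*sin(x)) dx.
Step 7. Evaluate the standard form: now -x**2/4 + 2*x*sin(x) - exp(4*x**2)/2 + 2*cos(x).
Answer: -x**2/4 + 2*x*sin(x) - exp(4*x**2)/2 + 2*cos(x).


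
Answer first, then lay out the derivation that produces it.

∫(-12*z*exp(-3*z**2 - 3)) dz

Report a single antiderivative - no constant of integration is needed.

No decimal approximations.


The answer is 2*exp(-3*z**2 - 3).
Step 1. Substitute u = z**2 + 1, turning ∫(-12*z*exp(-3*z**2 - 3)) dz into ∫(-6*exp(-3*u)) du: now ∫(-6*exp(-3*u)) du.
Step 2. Evaluate the standard form: now 2*exp(-3*u).
Step 3. Substitute back u = z**2 + 1: now 2*exp(-3*z**2 - 3).
Answer: 2*exp(-3*z**2 - 3).


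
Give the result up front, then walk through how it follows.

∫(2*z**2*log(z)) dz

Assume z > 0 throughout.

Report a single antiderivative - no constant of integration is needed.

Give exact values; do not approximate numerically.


The answer is 2*z**3*log(z)/3 - 2*z**3/9.
Step 1. Integrate ∫(2*z**2*log(z)) dz by parts with u = log(z), dv = (2*z**2) dz, so v = 2*z**3/3 [assuming z > 0]: now 2*z**3*log(z)/3 + ∫(-2*z**2/3) dz.
Step 2. Evaluate the standard form: now 2*z**3*log(z)/3 - 2*z**3/9.
Answer: 2*z**3*log(z)/3 - 2*z**3/9.


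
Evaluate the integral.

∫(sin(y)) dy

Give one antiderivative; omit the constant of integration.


Answer: -cos(y).


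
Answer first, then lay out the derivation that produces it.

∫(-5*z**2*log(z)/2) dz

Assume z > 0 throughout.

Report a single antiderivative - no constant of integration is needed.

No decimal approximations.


The answer is -5*z**3*log(z)/6 + 5*z**3/18.
Step 1. Integrate ∫(-5*z**2*log(z)/2) dz by parts with u = log(z), dv = (-5*z**2/2) dz, so v = -5*z**3/6 [assuming z > 0]: now -5*z**3*log(z)/6 + ∫(5*z**2/6) dz.
Step 2. Evaluate the standard form: now -5*z**3*log(z)/6 + 5*z**3/18.
Answer: -5*z**3*log(z)/6 + 5*z**3/18.
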